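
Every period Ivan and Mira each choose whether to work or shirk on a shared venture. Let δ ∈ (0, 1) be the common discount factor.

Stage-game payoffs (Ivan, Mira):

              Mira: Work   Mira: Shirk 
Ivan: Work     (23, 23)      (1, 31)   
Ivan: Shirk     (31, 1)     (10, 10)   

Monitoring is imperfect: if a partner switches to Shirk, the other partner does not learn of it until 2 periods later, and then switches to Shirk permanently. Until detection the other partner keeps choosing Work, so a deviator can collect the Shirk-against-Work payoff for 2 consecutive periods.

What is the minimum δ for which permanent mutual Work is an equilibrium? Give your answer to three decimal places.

0.617

Deviating for the 2 undetected periods gains 31−23 = 8 per period over cooperation, then loses 23−10 = 13 per period forever once punishment starts.
Gain: 8(1 + δ + … + δ^1); loss: 13·δ^2/(1−δ).
No profitable deviation ⇔ 8(1−δ^2) ≤ 13·δ^2, i.e. δ^2 ≥ 8/(8+13) = 8/21.
Hence δ ≥ (8/21)^(1/2) ≈ 0.617.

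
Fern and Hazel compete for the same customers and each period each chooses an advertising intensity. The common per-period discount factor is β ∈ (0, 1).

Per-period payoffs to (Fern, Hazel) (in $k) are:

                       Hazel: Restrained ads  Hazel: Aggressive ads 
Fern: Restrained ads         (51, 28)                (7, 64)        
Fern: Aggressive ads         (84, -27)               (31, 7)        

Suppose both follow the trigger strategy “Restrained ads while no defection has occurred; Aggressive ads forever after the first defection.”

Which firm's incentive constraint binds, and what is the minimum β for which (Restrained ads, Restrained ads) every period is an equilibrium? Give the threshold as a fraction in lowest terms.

Hazel; β ≥ 12/19

Fern: cooperation gives 51 each period; deviation gives 84 once then 31 forever.
  51/(1−β) ≥ 84 + 31β/(1−β) ⇒ β ≥ 33/53.
Hazel: cooperation gives 28 each period; deviation gives 64 once then 7 forever.
  β ≥ 36/57 = 12/19.
Both must hold, so the binding constraint is Hazel's: β ≥ 12/19.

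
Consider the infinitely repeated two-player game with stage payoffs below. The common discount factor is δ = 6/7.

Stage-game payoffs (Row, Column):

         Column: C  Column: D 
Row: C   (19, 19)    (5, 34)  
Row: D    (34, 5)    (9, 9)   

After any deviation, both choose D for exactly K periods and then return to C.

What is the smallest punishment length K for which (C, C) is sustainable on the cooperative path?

2

No profitable deviation requires (19−9)(δ+…+δ^K) ≥ 34−19, i.e. δ+…+δ^K ≥ 3/2 ≈ 1.5000.
With δ = 6/7, the partial sums are K=1: 0.8571, K=2: 1.5918.
K = 2 is the first length at which the sum reaches 1.5000.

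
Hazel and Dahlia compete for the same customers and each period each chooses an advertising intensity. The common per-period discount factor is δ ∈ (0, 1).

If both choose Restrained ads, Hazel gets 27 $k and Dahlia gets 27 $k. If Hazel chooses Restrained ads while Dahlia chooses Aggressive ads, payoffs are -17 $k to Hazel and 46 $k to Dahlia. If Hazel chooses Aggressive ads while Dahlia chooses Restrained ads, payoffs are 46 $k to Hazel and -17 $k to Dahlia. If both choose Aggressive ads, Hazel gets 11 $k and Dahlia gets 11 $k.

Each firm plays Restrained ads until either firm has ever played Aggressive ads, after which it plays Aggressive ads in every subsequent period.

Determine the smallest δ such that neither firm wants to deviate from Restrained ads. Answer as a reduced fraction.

19/35

27/(1−δ) ≥ 46 + 11δ/(1−δ)
27 ≥ 46 − 35δ
δ ≥ 19/35.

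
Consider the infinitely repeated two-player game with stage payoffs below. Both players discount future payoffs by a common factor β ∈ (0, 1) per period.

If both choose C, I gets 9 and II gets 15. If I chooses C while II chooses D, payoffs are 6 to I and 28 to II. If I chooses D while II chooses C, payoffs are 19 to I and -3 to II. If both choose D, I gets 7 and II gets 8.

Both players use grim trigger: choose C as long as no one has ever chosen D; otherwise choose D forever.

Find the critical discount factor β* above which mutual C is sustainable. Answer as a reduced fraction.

5/6

I's threshold: (19−9)/(19−7) = 5/6.
II's threshold: (28−15)/(28−8) = 13/20.
5/6 > 13/20, so I binds and β* = 5/6.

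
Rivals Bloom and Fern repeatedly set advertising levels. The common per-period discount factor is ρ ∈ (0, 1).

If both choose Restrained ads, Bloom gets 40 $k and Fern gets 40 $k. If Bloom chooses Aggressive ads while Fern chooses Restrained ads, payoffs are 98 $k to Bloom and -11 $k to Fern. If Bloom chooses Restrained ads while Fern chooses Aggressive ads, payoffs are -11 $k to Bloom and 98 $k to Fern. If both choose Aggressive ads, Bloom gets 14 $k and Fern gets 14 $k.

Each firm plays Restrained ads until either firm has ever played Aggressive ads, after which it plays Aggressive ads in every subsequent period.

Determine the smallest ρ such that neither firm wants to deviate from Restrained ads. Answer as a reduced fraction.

29/42

Under grim trigger the critical discount factor is (T−C)/(T−P) with T = 98, C = 40, P = 14.
ρ* = (98−40)/(98−14) = 58/84 = 29/42.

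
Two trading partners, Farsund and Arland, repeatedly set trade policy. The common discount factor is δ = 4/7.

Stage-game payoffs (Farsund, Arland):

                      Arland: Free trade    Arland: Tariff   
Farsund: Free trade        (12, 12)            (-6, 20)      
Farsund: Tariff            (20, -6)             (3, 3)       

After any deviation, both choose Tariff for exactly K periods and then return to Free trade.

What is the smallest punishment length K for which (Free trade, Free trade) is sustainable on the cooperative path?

2

Need Σ_{k=1}^{K} δ^k ≥ (20−12)/(12−3) = 0.8889 at δ = 4/7.
At K = 1 the sum is 0.5714 < 0.8889; at K = 2 it is 0.8980 ≥ 0.8889.
So the minimum punishment length is K = 2.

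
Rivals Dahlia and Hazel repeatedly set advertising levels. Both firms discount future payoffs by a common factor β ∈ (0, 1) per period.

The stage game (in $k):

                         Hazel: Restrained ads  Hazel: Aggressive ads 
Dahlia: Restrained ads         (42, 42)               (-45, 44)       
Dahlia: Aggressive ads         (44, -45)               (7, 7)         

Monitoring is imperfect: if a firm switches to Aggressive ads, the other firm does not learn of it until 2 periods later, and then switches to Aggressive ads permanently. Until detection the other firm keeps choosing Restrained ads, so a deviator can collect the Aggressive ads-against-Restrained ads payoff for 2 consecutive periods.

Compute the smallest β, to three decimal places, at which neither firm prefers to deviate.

0.232

Deviating for the 2 undetected periods gains 44−42 = 2 per period over cooperation, then loses 42−7 = 35 per period forever once punishment starts.
Gain: 2(1 + β + … + β^1); loss: 35·β^2/(1−β).
No profitable deviation ⇔ 2(1−β^2) ≤ 35·β^2, i.e. β^2 ≥ 2/(2+35) = 2/37.
Hence β ≥ (2/37)^(1/2) ≈ 0.232.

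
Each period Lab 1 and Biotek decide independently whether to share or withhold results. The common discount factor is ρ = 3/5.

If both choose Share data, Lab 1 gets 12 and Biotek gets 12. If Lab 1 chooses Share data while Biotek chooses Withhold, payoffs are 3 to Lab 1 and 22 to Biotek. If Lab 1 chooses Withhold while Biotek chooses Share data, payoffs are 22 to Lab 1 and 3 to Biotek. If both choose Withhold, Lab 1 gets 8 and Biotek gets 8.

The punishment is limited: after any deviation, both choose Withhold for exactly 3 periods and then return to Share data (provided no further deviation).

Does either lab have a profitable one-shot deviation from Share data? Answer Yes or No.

A one-shot deviation gives 22 now, then 8 for 3 periods, then back to 12.
Gain from deviating: (22−12) today; loss: (12−8) in each of the next 3 periods.
No-deviation condition: (12−8)(ρ+…+ρ^3) ≥ 22−12, i.e. ρ+…+ρ^3 ≥ 5/2.
At ρ = 3/5: ρ+…+ρ^3 = 1.1760 < 2.5000.
So cooperation is not sustainable.

Yes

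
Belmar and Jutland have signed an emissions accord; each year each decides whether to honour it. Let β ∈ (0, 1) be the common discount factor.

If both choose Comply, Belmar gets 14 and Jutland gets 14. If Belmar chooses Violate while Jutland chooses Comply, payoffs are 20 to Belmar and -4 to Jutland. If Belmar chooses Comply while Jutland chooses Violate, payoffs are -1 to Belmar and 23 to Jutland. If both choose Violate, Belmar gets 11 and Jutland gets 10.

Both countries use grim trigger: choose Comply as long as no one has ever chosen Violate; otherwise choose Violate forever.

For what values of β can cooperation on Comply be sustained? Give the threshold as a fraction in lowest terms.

For Belmar: deviation gain 20−14 = 6, per-period punishment loss 14−11 = 3. IC gives β ≥ 6/9 = 2/3.
For Jutland: gain 9, loss 4 per period, so β ≥ 9/13.
The tighter constraint is Jutland's, so cooperation needs β ≥ 9/13.

9/13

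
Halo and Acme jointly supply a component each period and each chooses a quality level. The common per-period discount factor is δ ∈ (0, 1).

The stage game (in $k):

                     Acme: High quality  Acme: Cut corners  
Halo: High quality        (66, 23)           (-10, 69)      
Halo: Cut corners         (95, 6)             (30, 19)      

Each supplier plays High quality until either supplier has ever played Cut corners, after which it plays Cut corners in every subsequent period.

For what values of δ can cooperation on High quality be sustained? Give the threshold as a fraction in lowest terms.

23/25

Halo: cooperation gives 66 each period; deviation gives 95 once then 30 forever.
  66/(1−δ) ≥ 95 + 30δ/(1−δ) ⇒ δ ≥ 29/65.
Acme: cooperation gives 23 each period; deviation gives 69 once then 19 forever.
  δ ≥ 46/50 = 23/25.
Both must hold, so the binding constraint is Acme's: δ ≥ 23/25.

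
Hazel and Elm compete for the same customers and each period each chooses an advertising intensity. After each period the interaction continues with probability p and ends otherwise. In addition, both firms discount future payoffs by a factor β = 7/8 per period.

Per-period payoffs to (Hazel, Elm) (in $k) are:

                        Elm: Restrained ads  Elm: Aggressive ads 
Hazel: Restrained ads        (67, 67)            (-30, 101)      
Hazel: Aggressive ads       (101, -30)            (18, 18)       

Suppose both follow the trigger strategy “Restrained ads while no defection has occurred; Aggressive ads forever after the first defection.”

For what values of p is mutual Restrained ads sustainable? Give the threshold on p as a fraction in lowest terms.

272/581

Expected continuation weight on next period's payoff is β·p = 7/8·p, which plays the role of the discount factor.
Cooperation requires 7/8·p ≥ (101−67)/(101−18) = 34/83, hence p ≥ 272/581.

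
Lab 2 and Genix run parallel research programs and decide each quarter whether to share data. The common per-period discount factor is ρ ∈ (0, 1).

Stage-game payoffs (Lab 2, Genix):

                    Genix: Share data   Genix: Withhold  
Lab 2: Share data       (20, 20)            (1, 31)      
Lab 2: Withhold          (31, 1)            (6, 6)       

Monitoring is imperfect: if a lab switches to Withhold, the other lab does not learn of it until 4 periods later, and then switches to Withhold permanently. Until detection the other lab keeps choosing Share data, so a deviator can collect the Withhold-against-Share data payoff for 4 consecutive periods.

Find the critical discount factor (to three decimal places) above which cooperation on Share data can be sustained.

0.814

A deviator earns 31 for 4 periods, then 6 forever; cooperating earns 20 forever. Multiplying the IC by (1−ρ):
20 ≥ 31(1−ρ^4) + 6ρ^4, so 25·ρ^4 ≥ 11 and ρ^4 ≥ 11/25.
ρ ≥ (11/25)^(1/4) ≈ 0.814.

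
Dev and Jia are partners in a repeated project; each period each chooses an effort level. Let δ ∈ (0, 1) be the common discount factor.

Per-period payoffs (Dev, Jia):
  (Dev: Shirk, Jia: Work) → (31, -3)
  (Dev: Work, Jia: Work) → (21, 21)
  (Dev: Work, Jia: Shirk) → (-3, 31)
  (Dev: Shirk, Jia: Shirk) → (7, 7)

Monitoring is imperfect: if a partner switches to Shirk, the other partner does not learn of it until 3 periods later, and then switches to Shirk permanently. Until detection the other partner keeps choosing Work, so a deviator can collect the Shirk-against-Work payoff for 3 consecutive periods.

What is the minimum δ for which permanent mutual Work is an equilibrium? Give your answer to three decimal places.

0.747

Deviating for the 3 undetected periods gains 31−21 = 10 per period over cooperation, then loses 21−7 = 14 per period forever once punishment starts.
Gain: 10(1 + δ + … + δ^2); loss: 14·δ^3/(1−δ).
No profitable deviation ⇔ 10(1−δ^3) ≤ 14·δ^3, i.e. δ^3 ≥ 10/(10+14) = 5/12.
Hence δ ≥ (5/12)^(1/3) ≈ 0.747.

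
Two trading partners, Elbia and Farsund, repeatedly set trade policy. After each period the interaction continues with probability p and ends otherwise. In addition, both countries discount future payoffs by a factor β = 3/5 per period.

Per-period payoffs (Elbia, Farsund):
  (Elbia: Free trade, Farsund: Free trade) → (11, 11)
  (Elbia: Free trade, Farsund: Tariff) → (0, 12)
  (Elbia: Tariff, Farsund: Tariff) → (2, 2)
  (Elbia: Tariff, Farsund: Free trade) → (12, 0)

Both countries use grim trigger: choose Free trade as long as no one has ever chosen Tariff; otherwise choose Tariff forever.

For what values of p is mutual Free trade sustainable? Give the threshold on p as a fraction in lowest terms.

Expected continuation weight on next period's payoff is β·p = 3/5·p, which plays the role of the discount factor.
Cooperation requires 3/5·p ≥ (12−11)/(12−2) = 1/10, hence p ≥ 1/6.

1/6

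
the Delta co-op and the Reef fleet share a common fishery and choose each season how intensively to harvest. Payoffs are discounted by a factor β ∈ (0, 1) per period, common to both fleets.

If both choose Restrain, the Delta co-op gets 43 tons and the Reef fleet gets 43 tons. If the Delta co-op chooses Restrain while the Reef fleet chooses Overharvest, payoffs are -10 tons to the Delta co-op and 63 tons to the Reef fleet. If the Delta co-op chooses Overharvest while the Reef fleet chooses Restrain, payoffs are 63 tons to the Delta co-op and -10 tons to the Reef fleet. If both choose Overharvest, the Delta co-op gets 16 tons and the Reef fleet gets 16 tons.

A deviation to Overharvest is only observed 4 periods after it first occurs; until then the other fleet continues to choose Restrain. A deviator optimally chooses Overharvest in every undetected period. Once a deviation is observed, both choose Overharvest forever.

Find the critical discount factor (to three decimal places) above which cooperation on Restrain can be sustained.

The best deviation is to choose Overharvest for all 4 undetected periods, earning 63 each, then 16 forever once detected.
Deviation value: 63(1−β^4)/(1−β) + 16β^4/(1−β); cooperation value: 43/(1−β).
IC: 43 ≥ 63(1−β^4) + 16β^4 = 63 − 47β^4.
So β^4 ≥ 20/47, giving β ≥ (20/47)^(1/4) ≈ 0.808.

0.808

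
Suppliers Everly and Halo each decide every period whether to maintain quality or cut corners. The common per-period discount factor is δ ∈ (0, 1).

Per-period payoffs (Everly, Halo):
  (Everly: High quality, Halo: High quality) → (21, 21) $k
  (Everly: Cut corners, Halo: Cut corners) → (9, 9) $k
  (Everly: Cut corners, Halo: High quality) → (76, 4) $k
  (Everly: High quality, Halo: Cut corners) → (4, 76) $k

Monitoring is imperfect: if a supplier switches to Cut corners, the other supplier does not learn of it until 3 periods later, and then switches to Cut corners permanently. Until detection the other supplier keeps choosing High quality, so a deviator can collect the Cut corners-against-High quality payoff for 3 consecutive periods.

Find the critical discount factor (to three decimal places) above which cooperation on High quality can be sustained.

0.936

Deviating for the 3 undetected periods gains 76−21 = 55 per period over cooperation, then loses 21−9 = 12 per period forever once punishment starts.
Gain: 55(1 + δ + … + δ^2); loss: 12·δ^3/(1−δ).
No profitable deviation ⇔ 55(1−δ^3) ≤ 12·δ^3, i.e. δ^3 ≥ 55/(55+12) = 55/67.
Hence δ ≥ (55/67)^(1/3) ≈ 0.936.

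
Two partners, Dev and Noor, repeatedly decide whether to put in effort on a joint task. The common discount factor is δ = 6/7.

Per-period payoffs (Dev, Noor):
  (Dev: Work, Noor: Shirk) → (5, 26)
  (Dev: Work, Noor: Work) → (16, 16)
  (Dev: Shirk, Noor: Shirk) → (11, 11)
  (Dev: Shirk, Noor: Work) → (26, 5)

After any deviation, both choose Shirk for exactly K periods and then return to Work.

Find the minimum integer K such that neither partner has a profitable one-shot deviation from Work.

IC: δ(1−δ^K)/(1−δ) ≥ (26−16)/(16−11) = 2.
With δ = 6/7: need 1 − δ^K ≥ 2·(1−6/7)/(6/7), i.e. δ^K ≤ 0.6667.
Since (6/7)^2 = 0.7347 and (6/7)^3 = 0.6297, the smallest such K is 3.

3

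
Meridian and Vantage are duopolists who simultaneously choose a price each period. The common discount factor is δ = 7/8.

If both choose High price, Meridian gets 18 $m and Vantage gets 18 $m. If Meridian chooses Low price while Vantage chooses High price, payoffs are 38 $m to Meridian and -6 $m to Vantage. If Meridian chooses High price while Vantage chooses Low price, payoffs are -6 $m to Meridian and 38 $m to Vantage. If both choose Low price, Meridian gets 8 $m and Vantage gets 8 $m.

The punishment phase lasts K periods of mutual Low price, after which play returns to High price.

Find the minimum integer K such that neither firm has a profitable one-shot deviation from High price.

3

IC: δ(1−δ^K)/(1−δ) ≥ (38−18)/(18−8) = 2.
With δ = 7/8: need 1 − δ^K ≥ 2·(1−7/8)/(7/8), i.e. δ^K ≤ 0.7143.
Since (7/8)^2 = 0.7656 and (7/8)^3 = 0.6699, the smallest such K is 3.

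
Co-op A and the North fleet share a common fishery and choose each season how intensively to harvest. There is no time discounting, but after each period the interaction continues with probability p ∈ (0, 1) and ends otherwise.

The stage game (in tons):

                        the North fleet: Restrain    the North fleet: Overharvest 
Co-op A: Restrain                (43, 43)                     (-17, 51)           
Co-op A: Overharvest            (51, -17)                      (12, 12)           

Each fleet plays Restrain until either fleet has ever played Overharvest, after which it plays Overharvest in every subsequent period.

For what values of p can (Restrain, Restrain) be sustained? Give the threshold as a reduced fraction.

8/39

With no time discounting, the continuation probability p plays the role of the discount factor.
Grim-trigger IC: 43/(1−p) ≥ 51 + 12p/(1−p) ⇒ p ≥ (51−43)/(51−12) = 8/39.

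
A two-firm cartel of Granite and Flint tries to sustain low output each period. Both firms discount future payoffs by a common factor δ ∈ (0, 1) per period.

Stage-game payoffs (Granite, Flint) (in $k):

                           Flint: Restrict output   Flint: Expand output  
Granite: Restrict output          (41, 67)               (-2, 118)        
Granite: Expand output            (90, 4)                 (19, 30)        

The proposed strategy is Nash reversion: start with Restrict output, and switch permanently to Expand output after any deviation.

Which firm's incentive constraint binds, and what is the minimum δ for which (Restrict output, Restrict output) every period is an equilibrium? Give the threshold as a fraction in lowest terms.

Granite; δ ≥ 49/71

For Granite: deviation gain 90−41 = 49, per-period punishment loss 41−19 = 22. IC gives δ ≥ 49/71.
For Flint: gain 51, loss 37 per period, so δ ≥ 51/88.
The tighter constraint is Granite's, so cooperation needs δ ≥ 49/71.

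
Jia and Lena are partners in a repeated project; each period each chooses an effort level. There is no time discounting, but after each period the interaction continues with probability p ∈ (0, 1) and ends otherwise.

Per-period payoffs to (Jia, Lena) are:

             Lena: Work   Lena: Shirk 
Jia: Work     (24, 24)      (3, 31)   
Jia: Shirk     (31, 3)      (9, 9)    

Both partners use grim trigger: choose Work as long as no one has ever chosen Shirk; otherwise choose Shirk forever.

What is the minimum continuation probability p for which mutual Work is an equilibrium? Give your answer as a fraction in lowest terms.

Expected cooperation value is 24 + p·24 + p²·24 + … = 24/(1−p); deviation gives 31 + p·9/(1−p).
24 ≥ 31(1−p) + 9p ⇒ 22p ≥ 7 ⇒ p ≥ 7/22.

7/22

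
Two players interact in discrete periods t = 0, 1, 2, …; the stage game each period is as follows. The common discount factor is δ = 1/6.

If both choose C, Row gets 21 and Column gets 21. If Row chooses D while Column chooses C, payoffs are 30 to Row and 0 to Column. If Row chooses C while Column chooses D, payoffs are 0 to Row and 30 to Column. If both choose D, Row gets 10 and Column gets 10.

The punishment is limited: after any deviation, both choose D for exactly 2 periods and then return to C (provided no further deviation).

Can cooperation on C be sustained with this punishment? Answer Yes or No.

A one-shot deviation gives 30 now, then 10 for 2 periods, then back to 21.
Gain from deviating: (30−21) today; loss: (21−10) in each of the next 2 periods.
No-deviation condition: (21−10)(δ+…+δ^2) ≥ 30−21, i.e. δ+…+δ^2 ≥ 9/11.
At δ = 1/6: δ+…+δ^2 = 0.1944 < 0.8182.
So cooperation is not sustainable.

No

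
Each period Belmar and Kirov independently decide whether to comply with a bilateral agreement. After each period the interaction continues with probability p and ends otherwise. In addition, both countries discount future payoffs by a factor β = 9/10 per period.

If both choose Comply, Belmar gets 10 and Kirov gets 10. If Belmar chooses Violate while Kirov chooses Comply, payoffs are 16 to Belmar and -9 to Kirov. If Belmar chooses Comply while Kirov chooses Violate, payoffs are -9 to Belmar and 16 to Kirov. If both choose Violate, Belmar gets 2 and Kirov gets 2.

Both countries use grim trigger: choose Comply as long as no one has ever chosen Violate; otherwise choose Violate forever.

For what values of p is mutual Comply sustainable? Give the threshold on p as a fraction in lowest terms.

10/21

Expected continuation weight on next period's payoff is β·p = 9/10·p, which plays the role of the discount factor.
Cooperation requires 9/10·p ≥ (16−10)/(16−2) = 3/7, hence p ≥ 10/21.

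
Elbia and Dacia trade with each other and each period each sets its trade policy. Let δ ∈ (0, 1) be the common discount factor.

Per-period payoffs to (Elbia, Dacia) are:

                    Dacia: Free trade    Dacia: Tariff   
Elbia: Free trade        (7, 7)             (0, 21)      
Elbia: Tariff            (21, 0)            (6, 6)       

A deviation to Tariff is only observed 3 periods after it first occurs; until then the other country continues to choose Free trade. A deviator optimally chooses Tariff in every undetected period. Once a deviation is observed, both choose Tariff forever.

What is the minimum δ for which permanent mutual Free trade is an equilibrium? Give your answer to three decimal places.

A deviator earns 21 for 3 periods, then 6 forever; cooperating earns 7 forever. Multiplying the IC by (1−δ):
7 ≥ 21(1−δ^3) + 6δ^3, so 15·δ^3 ≥ 14 and δ^3 ≥ 14/15.
δ ≥ (14/15)^(1/3) ≈ 0.977.

0.977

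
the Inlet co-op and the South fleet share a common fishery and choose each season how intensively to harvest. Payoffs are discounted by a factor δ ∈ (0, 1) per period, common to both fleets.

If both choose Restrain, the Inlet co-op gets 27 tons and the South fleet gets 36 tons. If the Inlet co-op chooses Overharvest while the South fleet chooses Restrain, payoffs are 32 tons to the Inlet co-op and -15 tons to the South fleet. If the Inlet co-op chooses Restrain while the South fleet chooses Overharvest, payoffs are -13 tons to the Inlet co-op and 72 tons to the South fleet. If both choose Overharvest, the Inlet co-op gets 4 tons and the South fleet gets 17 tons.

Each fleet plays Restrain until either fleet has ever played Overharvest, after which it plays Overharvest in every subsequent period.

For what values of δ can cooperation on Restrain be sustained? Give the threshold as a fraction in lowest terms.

For the Inlet co-op: deviation gain 32−27 = 5, per-period punishment loss 27−4 = 23. IC gives δ ≥ 5/28.
For the South fleet: gain 36, loss 19 per period, so δ ≥ 36/55.
The tighter constraint is the South fleet's, so cooperation needs δ ≥ 36/55.

36/55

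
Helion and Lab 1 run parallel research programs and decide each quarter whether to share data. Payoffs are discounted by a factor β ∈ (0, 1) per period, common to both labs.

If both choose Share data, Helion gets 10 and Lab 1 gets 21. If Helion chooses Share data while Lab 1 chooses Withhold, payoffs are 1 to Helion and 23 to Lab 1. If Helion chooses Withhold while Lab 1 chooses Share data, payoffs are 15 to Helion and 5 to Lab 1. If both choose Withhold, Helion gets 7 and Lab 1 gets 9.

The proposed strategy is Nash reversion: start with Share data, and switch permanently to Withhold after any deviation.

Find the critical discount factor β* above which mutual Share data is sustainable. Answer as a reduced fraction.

Helion: cooperation gives 10 each period; deviation gives 15 once then 7 forever.
  10/(1−β) ≥ 15 + 7β/(1−β) ⇒ β ≥ 5/8.
Lab 1: cooperation gives 21 each period; deviation gives 23 once then 9 forever.
  β ≥ 2/14 = 1/7.
Both must hold, so the binding constraint is Helion's: β ≥ 5/8.

5/8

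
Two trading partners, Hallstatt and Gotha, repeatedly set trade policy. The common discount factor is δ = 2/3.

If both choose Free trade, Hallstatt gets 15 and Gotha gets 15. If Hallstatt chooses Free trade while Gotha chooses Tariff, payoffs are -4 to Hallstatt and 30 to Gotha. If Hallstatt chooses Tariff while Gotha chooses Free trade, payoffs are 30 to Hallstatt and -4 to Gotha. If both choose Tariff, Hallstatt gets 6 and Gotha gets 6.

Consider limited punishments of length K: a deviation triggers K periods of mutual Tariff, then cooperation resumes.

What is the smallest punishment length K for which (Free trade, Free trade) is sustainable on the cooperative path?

No profitable deviation requires (15−6)(δ+…+δ^K) ≥ 30−15, i.e. δ+…+δ^K ≥ 5/3 ≈ 1.6667.
With δ = 2/3, the partial sums are K=1: 0.6667, K=2: 1.1111, K=3: 1.4074, K=4: 1.6049, K=5: 1.7366.
K = 5 is the first length at which the sum reaches 1.6667.

5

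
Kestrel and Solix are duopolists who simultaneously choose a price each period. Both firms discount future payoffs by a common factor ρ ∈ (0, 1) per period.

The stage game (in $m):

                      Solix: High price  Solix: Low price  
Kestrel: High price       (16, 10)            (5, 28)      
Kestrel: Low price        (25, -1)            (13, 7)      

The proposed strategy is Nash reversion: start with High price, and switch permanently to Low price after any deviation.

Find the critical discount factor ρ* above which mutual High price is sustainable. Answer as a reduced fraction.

6/7

For Kestrel: deviation gain 25−16 = 9, per-period punishment loss 16−13 = 3. IC gives ρ ≥ 9/12 = 3/4.
For Solix: gain 18, loss 3 per period, so ρ ≥ 18/21 = 6/7.
The tighter constraint is Solix's, so cooperation needs ρ ≥ 6/7.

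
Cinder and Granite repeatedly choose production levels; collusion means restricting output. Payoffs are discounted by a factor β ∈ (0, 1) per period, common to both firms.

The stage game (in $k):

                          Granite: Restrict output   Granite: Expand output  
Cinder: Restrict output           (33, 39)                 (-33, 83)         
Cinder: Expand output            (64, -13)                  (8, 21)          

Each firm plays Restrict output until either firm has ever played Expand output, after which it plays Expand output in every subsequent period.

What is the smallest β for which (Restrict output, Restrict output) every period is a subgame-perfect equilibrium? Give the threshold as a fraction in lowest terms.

22/31

Cinder: cooperation gives 33 each period; deviation gives 64 once then 8 forever.
  33/(1−β) ≥ 64 + 8β/(1−β) ⇒ β ≥ 31/56.
Granite: cooperation gives 39 each period; deviation gives 83 once then 21 forever.
  β ≥ 44/62 = 22/31.
Both must hold, so the binding constraint is Granite's: β ≥ 22/31.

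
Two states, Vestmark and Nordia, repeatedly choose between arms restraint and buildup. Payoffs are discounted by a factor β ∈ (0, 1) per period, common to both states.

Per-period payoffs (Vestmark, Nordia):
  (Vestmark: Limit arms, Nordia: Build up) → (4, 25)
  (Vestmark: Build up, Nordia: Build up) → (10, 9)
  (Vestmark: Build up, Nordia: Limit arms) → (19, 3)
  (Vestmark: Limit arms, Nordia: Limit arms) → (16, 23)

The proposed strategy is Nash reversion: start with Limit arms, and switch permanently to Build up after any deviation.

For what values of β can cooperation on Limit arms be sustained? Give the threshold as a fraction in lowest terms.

Vestmark: cooperation gives 16 each period; deviation gives 19 once then 10 forever.
  16/(1−β) ≥ 19 + 10β/(1−β) ⇒ β ≥ 3/9 = 1/3.
Nordia: cooperation gives 23 each period; deviation gives 25 once then 9 forever.
  β ≥ 2/16 = 1/8.
Both must hold, so the binding constraint is Vestmark's: β ≥ 1/3.

1/3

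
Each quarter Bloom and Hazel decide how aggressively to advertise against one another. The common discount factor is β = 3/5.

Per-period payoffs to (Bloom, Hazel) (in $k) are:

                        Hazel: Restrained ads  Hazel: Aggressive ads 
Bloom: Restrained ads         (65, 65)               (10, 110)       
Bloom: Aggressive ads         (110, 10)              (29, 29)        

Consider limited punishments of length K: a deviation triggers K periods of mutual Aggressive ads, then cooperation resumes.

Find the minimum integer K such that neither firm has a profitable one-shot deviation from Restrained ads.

IC: β(1−β^K)/(1−β) ≥ (110−65)/(65−29) = 5/4.
With β = 3/5: need 1 − β^K ≥ 5/4·(1−3/5)/(3/5), i.e. β^K ≤ 0.1667.
Since (3/5)^3 = 0.2160 and (3/5)^4 = 0.1296, the smallest such K is 4.

4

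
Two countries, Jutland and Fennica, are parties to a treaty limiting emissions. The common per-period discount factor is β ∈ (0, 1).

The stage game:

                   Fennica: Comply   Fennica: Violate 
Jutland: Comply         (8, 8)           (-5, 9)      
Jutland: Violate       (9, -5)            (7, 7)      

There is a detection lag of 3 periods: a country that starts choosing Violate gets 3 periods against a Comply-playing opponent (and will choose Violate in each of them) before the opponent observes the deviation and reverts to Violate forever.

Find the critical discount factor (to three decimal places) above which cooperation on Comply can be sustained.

0.794

A deviator earns 9 for 3 periods, then 7 forever; cooperating earns 8 forever. Multiplying the IC by (1−β):
8 ≥ 9(1−β^3) + 7β^3, so 2·β^3 ≥ 1 and β^3 ≥ 1/2.
β ≥ (1/2)^(1/3) ≈ 0.794.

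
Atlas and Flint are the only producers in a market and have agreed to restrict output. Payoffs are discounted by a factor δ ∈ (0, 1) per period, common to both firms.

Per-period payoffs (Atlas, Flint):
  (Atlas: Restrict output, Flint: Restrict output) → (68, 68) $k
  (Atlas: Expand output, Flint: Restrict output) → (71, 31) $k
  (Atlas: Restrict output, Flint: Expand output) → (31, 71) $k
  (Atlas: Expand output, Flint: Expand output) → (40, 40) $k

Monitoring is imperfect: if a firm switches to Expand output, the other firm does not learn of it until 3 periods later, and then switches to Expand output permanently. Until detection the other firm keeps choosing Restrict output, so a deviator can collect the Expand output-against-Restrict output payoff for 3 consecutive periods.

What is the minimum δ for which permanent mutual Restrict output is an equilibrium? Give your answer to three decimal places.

0.459

The best deviation is to choose Expand output for all 3 undetected periods, earning 71 each, then 40 forever once detected.
Deviation value: 71(1−δ^3)/(1−δ) + 40δ^3/(1−δ); cooperation value: 68/(1−δ).
IC: 68 ≥ 71(1−δ^3) + 40δ^3 = 71 − 31δ^3.
So δ^3 ≥ 3/31, giving δ ≥ (3/31)^(1/3) ≈ 0.459.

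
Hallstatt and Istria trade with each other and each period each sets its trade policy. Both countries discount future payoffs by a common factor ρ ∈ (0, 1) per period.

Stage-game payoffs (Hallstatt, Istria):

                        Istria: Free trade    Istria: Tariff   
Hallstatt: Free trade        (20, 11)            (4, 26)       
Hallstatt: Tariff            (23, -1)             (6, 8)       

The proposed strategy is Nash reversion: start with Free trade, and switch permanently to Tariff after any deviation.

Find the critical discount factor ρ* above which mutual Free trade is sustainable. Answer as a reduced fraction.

5/6

Hallstatt's threshold: (23−20)/(23−6) = 3/17.
Istria's threshold: (26−11)/(26−8) = 5/6.
3/17 < 5/6, so Istria binds and ρ* = 5/6.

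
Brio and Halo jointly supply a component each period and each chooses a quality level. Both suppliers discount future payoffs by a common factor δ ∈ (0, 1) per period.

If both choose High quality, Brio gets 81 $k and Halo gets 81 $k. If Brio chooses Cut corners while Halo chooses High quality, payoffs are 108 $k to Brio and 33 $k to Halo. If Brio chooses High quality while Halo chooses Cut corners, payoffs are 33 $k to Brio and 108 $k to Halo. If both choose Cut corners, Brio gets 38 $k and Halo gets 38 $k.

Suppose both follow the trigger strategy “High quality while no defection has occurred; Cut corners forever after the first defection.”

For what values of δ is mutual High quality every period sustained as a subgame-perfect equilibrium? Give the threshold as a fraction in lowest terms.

27/70

One-period gain from deviating is 108 − 81 = 27. The loss is 81 − 38 = 43 in every subsequent period, with present value 43·δ/(1−δ).
Deviation is unprofitable when 43·δ/(1−δ) ≥ 27, i.e. δ/(1−δ) ≥ 27/43.
Equivalently δ ≥ 27/(27+43) = 27/70.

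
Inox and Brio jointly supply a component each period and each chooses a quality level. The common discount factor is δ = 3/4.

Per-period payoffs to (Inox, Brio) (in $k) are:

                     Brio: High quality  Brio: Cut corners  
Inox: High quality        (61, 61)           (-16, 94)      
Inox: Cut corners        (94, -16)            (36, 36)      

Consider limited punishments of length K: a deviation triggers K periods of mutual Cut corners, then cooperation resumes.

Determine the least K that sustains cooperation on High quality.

IC: δ(1−δ^K)/(1−δ) ≥ (94−61)/(61−36) = 33/25.
With δ = 3/4: need 1 − δ^K ≥ 33/25·(1−3/4)/(3/4), i.e. δ^K ≤ 0.5600.
Since (3/4)^2 = 0.5625 and (3/4)^3 = 0.4219, the smallest such K is 3.

3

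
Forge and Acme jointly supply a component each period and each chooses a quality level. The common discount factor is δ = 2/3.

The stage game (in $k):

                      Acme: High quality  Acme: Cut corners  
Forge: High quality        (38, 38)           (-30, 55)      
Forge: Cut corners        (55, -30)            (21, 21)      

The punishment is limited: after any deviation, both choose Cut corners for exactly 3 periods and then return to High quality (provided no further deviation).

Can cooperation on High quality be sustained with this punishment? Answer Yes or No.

Yes

A one-shot deviation gives 55 now, then 21 for 3 periods, then back to 38.
Gain from deviating: (55−38) today; loss: (38−21) in each of the next 3 periods.
No-deviation condition: (38−21)(δ+…+δ^3) ≥ 55−38, i.e. δ+…+δ^3 ≥ 1.
At δ = 2/3: δ+…+δ^3 = 1.4074 ≥ 1.0000.
So cooperation is sustainable.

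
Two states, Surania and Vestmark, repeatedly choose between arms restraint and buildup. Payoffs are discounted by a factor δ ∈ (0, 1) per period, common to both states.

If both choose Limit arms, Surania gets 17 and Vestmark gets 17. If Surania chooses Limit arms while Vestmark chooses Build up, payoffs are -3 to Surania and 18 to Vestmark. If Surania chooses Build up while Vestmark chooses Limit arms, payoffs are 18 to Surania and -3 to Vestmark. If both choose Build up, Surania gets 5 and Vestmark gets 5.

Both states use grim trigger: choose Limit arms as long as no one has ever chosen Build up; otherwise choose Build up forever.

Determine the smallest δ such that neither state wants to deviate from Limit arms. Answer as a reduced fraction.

Under grim trigger the critical discount factor is (T−C)/(T−P) with T = 18, C = 17, P = 5.
δ* = (18−17)/(18−5) = 1/13.

1/13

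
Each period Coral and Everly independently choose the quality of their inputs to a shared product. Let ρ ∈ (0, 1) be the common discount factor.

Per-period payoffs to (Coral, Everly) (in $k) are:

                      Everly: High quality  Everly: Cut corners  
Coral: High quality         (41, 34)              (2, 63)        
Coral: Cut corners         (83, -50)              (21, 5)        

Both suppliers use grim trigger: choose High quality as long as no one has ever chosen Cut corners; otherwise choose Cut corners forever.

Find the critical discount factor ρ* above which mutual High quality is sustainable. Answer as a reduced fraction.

21/31

Coral: cooperation gives 41 each period; deviation gives 83 once then 21 forever.
  41/(1−ρ) ≥ 83 + 21ρ/(1−ρ) ⇒ ρ ≥ 42/62 = 21/31.
Everly: cooperation gives 34 each period; deviation gives 63 once then 5 forever.
  ρ ≥ 29/58 = 1/2.
Both must hold, so the binding constraint is Coral's: ρ ≥ 21/31.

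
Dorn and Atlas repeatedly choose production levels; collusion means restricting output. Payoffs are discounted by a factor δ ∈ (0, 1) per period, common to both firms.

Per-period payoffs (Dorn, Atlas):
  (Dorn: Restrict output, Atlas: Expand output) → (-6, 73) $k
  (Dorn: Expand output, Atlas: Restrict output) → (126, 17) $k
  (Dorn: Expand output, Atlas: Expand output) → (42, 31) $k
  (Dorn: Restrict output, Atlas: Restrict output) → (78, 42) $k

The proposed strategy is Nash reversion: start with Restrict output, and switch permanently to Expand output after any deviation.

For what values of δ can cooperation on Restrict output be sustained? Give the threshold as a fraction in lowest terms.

Dorn: cooperation gives 78 each period; deviation gives 126 once then 42 forever.
  78/(1−δ) ≥ 126 + 42δ/(1−δ) ⇒ δ ≥ 48/84 = 4/7.
Atlas: cooperation gives 42 each period; deviation gives 73 once then 31 forever.
  δ ≥ 31/42.
Both must hold, so the binding constraint is Atlas's: δ ≥ 31/42.

31/42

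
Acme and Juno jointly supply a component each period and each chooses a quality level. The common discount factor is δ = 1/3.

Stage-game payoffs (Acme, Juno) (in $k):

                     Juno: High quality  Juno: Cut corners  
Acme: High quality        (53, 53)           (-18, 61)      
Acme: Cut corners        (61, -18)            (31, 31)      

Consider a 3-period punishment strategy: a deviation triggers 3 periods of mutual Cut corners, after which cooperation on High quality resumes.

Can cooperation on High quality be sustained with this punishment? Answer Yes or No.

Yes

A one-shot deviation gives 61 now, then 31 for 3 periods, then back to 53.
Gain from deviating: (61−53) today; loss: (53−31) in each of the next 3 periods.
No-deviation condition: (53−31)(δ+…+δ^3) ≥ 61−53, i.e. δ+…+δ^3 ≥ 4/11.
At δ = 1/3: δ+…+δ^3 = 0.4815 ≥ 0.3636.
So cooperation is sustainable.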